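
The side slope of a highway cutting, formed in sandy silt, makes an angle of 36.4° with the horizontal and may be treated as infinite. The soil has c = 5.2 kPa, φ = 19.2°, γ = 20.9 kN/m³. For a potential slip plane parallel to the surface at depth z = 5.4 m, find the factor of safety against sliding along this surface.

For an infinite slope with a slip plane parallel to the surface (no pore pressure): FS = [c + γz cos²β tanφ] / [γz sinβ cosβ].
γz = 20.9·5.4 = 112.86 kN/m²
Numerator = 5.2 + 112.86·cos²36.4°·tan19.2° = 5.2 + 112.86·0.6479·0.3482 = 30.662 kPa
Denominator = 112.86·sin36.4°·cos36.4° = 112.86·0.5934·0.8049 = 53.906 kPa
FS = 30.662 / 53.906 = 0.569

FS = 0.57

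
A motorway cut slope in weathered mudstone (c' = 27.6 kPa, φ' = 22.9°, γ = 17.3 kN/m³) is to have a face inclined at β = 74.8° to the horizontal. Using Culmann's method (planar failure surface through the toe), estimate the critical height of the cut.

H_c = 14.81 m

Culmann's analysis gives the critical failure plane at α_cr = (β + φ')/2 = (74.8 + 22.9)/2 = 48.8°, and the critical height
H_c = (4c'/γ) · sinβ cosφ' / [1 − cos(β − φ')]
    = (4·27.6/17.3) · sin74.8°·cos22.9° / [1 − cos(51.9°)]
    = 6.382 · 0.9650·0.9212 / [1 − 0.6170]
    = 6.382 · 0.8890 / 0.3830
    = 14.81 m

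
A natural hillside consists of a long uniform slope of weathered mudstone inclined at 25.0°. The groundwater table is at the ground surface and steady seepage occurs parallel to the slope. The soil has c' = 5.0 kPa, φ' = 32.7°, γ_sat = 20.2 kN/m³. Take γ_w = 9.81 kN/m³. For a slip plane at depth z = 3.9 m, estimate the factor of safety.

FS = 0.87

With seepage parallel to the slope and the water table at the surface, the effective normal stress on the slip plane uses the buoyant unit weight γ' = γ_sat − γ_w while the driving shear stress uses γ_sat:
FS = [c' + γ' z cos²β tanφ'] / [γ_sat z sinβ cosβ]
γ' = 20.2 − 9.81 = 10.39 kN/m³
Numerator = 5.0 + 10.39·3.9·cos²25.0°·tan32.7° = 5.0 + 10.39·3.9·0.8214·0.6420 = 26.368 kPa
Denominator = 20.2·3.9·sin25.0°·cos25.0° = 20.2·3.9·0.4226·0.9063 = 30.174 kPa
FS = 26.368 / 30.174 = 0.874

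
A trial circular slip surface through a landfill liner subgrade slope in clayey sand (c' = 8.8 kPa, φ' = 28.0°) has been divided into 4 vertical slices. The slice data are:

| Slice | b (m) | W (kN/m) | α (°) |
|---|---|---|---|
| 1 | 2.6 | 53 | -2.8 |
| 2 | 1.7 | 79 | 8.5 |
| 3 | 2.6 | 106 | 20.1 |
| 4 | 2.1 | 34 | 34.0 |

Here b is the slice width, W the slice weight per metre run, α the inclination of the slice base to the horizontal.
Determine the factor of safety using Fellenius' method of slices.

Ordinary method of slices: FS = Σ[c'·Δl_i + (W_i cosα_i)·tanφ'] / Σ W_i sinα_i, with Δl_i = b_i / cosα_i.
Slice 1: Δl = 2.6/cos(-2.8°) = 2.603 m; N'_1 = 53·cos(-2.8°) = 52.9; c'Δl = 22.91; W sinα = -2.6
Slice 2: Δl = 1.7/cos8.5° = 1.719 m; N'_2 = 79·cos8.5° = 78.1; c'Δl = 15.13; W sinα = 11.7
Slice 3: Δl = 2.6/cos20.1° = 2.769 m; N'_3 = 106·cos20.1° = 99.5; c'Δl = 24.36; W sinα = 36.4
Slice 4: Δl = 2.1/cos34.0° = 2.533 m; N'_4 = 34·cos34.0° = 28.2; c'Δl = 22.29; W sinα = 19.0
Σc'Δl = 84.7 kN/m; ΣN' = 258.8 kN/m; ΣW sinα = 64.5 kN/m
Resisting = 84.7 + 258.8·tan28.0° = 84.7 + 137.6 = 222.3 kN/m
FS = 222.3 / 64.5 = 3.445

FS = 3.44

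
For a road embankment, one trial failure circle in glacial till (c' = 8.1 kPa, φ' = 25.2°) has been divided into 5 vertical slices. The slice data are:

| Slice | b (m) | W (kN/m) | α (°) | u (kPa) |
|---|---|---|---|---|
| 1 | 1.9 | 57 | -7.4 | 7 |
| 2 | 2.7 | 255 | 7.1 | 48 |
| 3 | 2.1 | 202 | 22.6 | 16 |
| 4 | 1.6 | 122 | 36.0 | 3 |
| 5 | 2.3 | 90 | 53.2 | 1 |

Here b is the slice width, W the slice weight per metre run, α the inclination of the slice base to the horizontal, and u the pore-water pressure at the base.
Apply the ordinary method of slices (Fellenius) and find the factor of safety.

Ordinary method of slices: FS = Σ[c'·Δl_i + (W_i cosα_i − u_i·Δl_i)·tanφ'] / Σ W_i sinα_i, with Δl_i = b_i / cosα_i.
Slice 1: Δl = 1.9/cos(-7.4°) = 1.916 m; N'_1 = 57·cos(-7.4°) − 7·1.916 = 43.1; c'Δl = 15.52; W sinα = -7.3
Slice 2: Δl = 2.7/cos7.1° = 2.721 m; N'_2 = 255·cos7.1° − 48·2.721 = 122.4; c'Δl = 22.04; W sinα = 31.5
Slice 3: Δl = 2.1/cos22.6° = 2.275 m; N'_3 = 202·cos22.6° − 16·2.275 = 150.1; c'Δl = 18.42; W sinα = 77.6
Slice 4: Δl = 1.6/cos36.0° = 1.978 m; N'_4 = 122·cos36.0° − 3·1.978 = 92.8; c'Δl = 16.02; W sinα = 71.7
Slice 5: Δl = 2.3/cos53.2° = 3.840 m; N'_5 = 90·cos53.2° − 1·3.840 = 50.1; c'Δl = 31.10; W sinα = 72.1
Σc'Δl = 103.1 kN/m; ΣN' = 458.5 kN/m; ΣW sinα = 245.6 kN/m
Resisting = 103.1 + 458.5·tan25.2° = 103.1 + 215.7 = 318.9 kN/m
FS = 318.9 / 245.6 = 1.298

FS = 1.30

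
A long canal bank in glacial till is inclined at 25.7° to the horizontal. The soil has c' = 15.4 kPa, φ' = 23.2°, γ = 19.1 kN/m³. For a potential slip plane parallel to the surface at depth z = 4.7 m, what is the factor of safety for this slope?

For an infinite slope with a slip plane parallel to the surface (no pore pressure): FS = [c' + γz cos²β tanφ'] / [γz sinβ cosβ].
γz = 19.1·4.7 = 89.77 kN/m²
Numerator = 15.4 + 89.77·cos²25.7°·tan23.2° = 15.4 + 89.77·0.8119·0.4286 = 46.640 kPa
Denominator = 89.77·sin25.7°·cos25.7° = 89.77·0.4337·0.9011 = 35.079 kPa
FS = 46.640 / 35.079 = 1.330

FS = 1.33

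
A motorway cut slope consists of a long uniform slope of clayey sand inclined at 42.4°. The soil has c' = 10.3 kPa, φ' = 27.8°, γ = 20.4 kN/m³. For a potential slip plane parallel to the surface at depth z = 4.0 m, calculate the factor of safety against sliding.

For an infinite slope with a slip plane parallel to the surface (no pore pressure): FS = [c' + γz cos²β tanφ'] / [γz sinβ cosβ].
γz = 20.4·4.0 = 81.60 kN/m²
Numerator = 10.3 + 81.60·cos²42.4°·tan27.8° = 10.3 + 81.60·0.5453·0.5272 = 33.761 kPa
Denominator = 81.60·sin42.4°·cos42.4° = 81.60·0.6743·0.7385 = 40.632 kPa
FS = 33.761 / 40.632 = 0.831

FS = 0.83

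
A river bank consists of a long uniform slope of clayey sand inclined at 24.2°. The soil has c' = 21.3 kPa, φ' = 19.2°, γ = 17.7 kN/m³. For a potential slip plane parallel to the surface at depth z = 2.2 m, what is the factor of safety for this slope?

For an infinite slope with a slip plane parallel to the surface (no pore pressure): FS = [c' + γz cos²β tanφ'] / [γz sinβ cosβ].
γz = 17.7·2.2 = 38.94 kN/m²
Numerator = 21.3 + 38.94·cos²24.2°·tan19.2° = 21.3 + 38.94·0.8320·0.3482 = 32.582 kPa
Denominator = 38.94·sin24.2°·cos24.2° = 38.94·0.4099·0.9121 = 14.560 kPa
FS = 32.582 / 14.560 = 2.238

FS = 2.24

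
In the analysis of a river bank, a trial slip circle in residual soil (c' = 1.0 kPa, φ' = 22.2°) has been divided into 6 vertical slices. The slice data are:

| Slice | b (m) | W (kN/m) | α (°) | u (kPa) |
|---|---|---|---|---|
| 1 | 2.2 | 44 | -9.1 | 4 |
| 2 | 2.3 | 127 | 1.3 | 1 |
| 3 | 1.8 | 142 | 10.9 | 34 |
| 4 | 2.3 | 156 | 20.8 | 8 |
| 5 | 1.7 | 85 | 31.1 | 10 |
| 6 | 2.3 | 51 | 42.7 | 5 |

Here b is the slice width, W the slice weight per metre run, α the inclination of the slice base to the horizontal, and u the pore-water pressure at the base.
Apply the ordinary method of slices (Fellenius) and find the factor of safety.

FS = 1.23

Ordinary method of slices: FS = Σ[c'·Δl_i + (W_i cosα_i − u_i·Δl_i)·tanφ'] / Σ W_i sinα_i, with Δl_i = b_i / cosα_i.
Slice 1: Δl = 2.2/cos(-9.1°) = 2.228 m; N'_1 = 44·cos(-9.1°) − 4·2.228 = 34.5; c'Δl = 2.23; W sinα = -7.0
Slice 2: Δl = 2.3/cos1.3° = 2.301 m; N'_2 = 127·cos1.3° − 1·2.301 = 124.7; c'Δl = 2.30; W sinα = 2.9
Slice 3: Δl = 1.8/cos10.9° = 1.833 m; N'_3 = 142·cos10.9° − 34·1.833 = 77.1; c'Δl = 1.83; W sinα = 26.9
Slice 4: Δl = 2.3/cos20.8° = 2.460 m; N'_4 = 156·cos20.8° − 8·2.460 = 126.1; c'Δl = 2.46; W sinα = 55.4
Slice 5: Δl = 1.7/cos31.1° = 1.985 m; N'_5 = 85·cos31.1° − 10·1.985 = 52.9; c'Δl = 1.99; W sinα = 43.9
Slice 6: Δl = 2.3/cos42.7° = 3.130 m; N'_6 = 51·cos42.7° − 5·3.130 = 21.8; c'Δl = 3.13; W sinα = 34.6
Σc'Δl = 13.9 kN/m; ΣN' = 437.2 kN/m; ΣW sinα = 156.7 kN/m
Resisting = 13.9 + 437.2·tan22.2° = 13.9 + 178.4 = 192.4 kN/m
FS = 192.4 / 156.7 = 1.228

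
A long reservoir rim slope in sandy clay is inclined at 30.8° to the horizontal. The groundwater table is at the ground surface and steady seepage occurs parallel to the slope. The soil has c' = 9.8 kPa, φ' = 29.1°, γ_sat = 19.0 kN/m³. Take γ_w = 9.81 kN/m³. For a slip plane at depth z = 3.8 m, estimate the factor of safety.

FS = 0.76

With seepage parallel to the slope and the water table at the surface, the effective normal stress on the slip plane uses the buoyant unit weight γ' = γ_sat − γ_w while the driving shear stress uses γ_sat:
FS = [c' + γ' z cos²β tanφ'] / [γ_sat z sinβ cosβ]
γ' = 19.0 − 9.81 = 9.19 kN/m³
Numerator = 9.8 + 9.19·3.8·cos²30.8°·tan29.1° = 9.8 + 9.19·3.8·0.7378·0.5566 = 24.141 kPa
Denominator = 19.0·3.8·sin30.8°·cos30.8° = 19.0·3.8·0.5120·0.8590 = 31.755 kPa
FS = 24.141 / 31.755 = 0.760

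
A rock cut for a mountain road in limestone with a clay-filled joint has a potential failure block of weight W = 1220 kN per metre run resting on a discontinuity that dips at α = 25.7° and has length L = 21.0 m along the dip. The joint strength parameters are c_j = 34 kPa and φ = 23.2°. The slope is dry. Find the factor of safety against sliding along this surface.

Resolving the block weight along and normal to the plane and applying the Mohr–Coulomb strength on the joint:
N' = W cosα = 1220·cos25.7° = 1099.3 kN/m
Driving force T = W sinα = 1220·sin25.7° = 529.1 kN/m
Resisting force R = c_j·L + N'·tanφ = 34·21.0 + 1099.3·tan23.2° = 714.0 + 471.2 = 1185.2 kN/m
FS = R / T = 1185.2 / 529.1 = 2.240

FS = 2.24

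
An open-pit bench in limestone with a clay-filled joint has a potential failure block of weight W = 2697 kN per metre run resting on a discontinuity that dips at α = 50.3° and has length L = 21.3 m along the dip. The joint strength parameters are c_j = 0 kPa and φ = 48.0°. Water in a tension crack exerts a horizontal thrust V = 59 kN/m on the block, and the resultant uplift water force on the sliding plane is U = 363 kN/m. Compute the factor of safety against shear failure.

FS = 0.69

Resolving the block weight along and normal to the plane and applying the Mohr–Coulomb strength on the joint:
N' = W cosα − U − V sinα = 2697·cos50.3° − 363 − 59·sin50.3° = 1314.4 kN/m
Driving force T = W sinα + V cosα = 2697·sin50.3° + 59·cos50.3° = 2112.8 kN/m
Resisting force R = c_j·L + N'·tanφ = 0·21.3 + 1314.4·tan48.0° = 0.0 + 1459.7 = 1459.7 kN/m
FS = R / T = 1459.7 / 2112.8 = 0.691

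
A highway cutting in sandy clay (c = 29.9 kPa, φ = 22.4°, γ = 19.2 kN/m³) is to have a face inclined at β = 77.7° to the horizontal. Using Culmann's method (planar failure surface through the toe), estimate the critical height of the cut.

H_c = 13.06 m

Culmann's analysis gives the critical failure plane at α_cr = (β + φ)/2 = (77.7 + 22.4)/2 = 50.0°, and the critical height
H_c = (4c/γ) · sinβ cosφ / [1 − cos(β − φ)]
    = (4·29.9/19.2) · sin77.7°·cos22.4° / [1 − cos(55.3°)]
    = 6.229 · 0.9770·0.9245 / [1 − 0.5693]
    = 6.229 · 0.9033 / 0.4307
    = 13.06 m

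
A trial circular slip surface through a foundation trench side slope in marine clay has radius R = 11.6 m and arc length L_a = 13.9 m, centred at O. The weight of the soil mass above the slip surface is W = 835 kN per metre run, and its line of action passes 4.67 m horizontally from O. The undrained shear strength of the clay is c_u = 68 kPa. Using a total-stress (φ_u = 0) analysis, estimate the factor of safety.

Taking moments about the centre O, the resisting moment is provided by the undrained shear strength acting along the arc:
M_R = c_u·L_a·R = 68·13.90·11.6 = 10964.3 kN·m/m
M_D = W·d = 835·4.67 = 3899.4 kN·m/m
FS = M_R / M_D = 10964.3 / 3899.4 = 2.812

FS = 2.81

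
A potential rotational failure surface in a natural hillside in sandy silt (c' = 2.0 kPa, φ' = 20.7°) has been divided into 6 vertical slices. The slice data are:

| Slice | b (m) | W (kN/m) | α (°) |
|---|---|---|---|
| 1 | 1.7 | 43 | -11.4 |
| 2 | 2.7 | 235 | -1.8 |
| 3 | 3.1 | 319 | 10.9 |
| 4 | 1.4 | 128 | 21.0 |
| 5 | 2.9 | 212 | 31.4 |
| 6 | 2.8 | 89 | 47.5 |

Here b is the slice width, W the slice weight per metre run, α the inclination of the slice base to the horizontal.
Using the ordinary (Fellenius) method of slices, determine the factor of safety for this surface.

FS = 1.47

Ordinary method of slices: FS = Σ[c'·Δl_i + (W_i cosα_i)·tanφ'] / Σ W_i sinα_i, with Δl_i = b_i / cosα_i.
Slice 1: Δl = 1.7/cos(-11.4°) = 1.734 m; N'_1 = 43·cos(-11.4°) = 42.2; c'Δl = 3.47; W sinα = -8.5
Slice 2: Δl = 2.7/cos(-1.8°) = 2.701 m; N'_2 = 235·cos(-1.8°) = 234.9; c'Δl = 5.40; W sinα = -7.4
Slice 3: Δl = 3.1/cos10.9° = 3.157 m; N'_3 = 319·cos10.9° = 313.2; c'Δl = 6.31; W sinα = 60.3
Slice 4: Δl = 1.4/cos21.0° = 1.500 m; N'_4 = 128·cos21.0° = 119.5; c'Δl = 3.00; W sinα = 45.9
Slice 5: Δl = 2.9/cos31.4° = 3.398 m; N'_5 = 212·cos31.4° = 181.0; c'Δl = 6.80; W sinα = 110.5
Slice 6: Δl = 2.8/cos47.5° = 4.145 m; N'_6 = 89·cos47.5° = 60.1; c'Δl = 8.29; W sinα = 65.6
Σc'Δl = 33.3 kN/m; ΣN' = 950.9 kN/m; ΣW sinα = 266.4 kN/m
Resisting = 33.3 + 950.9·tan20.7° = 33.3 + 359.3 = 392.6 kN/m
FS = 392.6 / 266.4 = 1.474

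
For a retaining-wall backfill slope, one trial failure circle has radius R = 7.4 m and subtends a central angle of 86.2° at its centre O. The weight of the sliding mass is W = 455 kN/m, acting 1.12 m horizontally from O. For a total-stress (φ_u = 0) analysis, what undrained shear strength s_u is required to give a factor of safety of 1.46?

FS = s_u·L_a·R / (W·d), so s_u = FS·W·d / (L_a·R).
Arc length L_a = R·θ = 7.4·(86.2°·π/180) = 7.4·1.5045 = 11.13 m
s_u = 1.46·455·1.12 / (11.13·7.4) = 744.0 / 82.38 = 9.03 kPa

s_u = 9.0 kPa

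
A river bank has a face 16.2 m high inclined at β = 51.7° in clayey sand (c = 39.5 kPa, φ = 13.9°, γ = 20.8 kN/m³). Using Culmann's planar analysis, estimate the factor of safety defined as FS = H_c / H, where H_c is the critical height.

FS = 1.70

H_c = (4c/γ) · sinβ cosφ / [1 − cos(β − φ)]
    = (4·39.5/20.8) · sin51.7°·cos13.9° / [1 − cos37.8°]
    = 7.596 · 0.7618 / 0.2098 = 27.58 m
FS = H_c / H = 27.58 / 16.2 = 1.702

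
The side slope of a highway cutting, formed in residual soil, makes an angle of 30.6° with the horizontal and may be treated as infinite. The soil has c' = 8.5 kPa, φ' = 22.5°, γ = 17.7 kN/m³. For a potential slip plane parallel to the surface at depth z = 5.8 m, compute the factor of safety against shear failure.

For an infinite slope with a slip plane parallel to the surface (no pore pressure): FS = [c' + γz cos²β tanφ'] / [γz sinβ cosβ].
γz = 17.7·5.8 = 102.66 kN/m²
Numerator = 8.5 + 102.66·cos²30.6°·tan22.5° = 8.5 + 102.66·0.7409·0.4142 = 40.004 kPa
Denominator = 102.66·sin30.6°·cos30.6° = 102.66·0.5090·0.8607 = 44.981 kPa
FS = 40.004 / 44.981 = 0.889

FS = 0.89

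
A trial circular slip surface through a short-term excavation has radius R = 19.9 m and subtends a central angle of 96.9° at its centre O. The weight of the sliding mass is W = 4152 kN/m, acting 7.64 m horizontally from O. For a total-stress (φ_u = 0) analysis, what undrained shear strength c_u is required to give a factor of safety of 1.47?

FS = c_u·L_a·R / (W·d), so c_u = FS·W·d / (L_a·R).
Arc length L_a = R·θ = 19.9·(96.9°·π/180) = 19.9·1.6912 = 33.66 m
c_u = 1.47·4152·7.64 / (33.66·19.9) = 46630.3 / 669.74 = 69.62 kPa

c_u = 69.6 kPa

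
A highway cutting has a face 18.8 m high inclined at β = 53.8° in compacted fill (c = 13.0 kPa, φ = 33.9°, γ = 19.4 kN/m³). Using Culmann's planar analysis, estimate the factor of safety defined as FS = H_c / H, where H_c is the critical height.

H_c = (4c/γ) · sinβ cosφ / [1 − cos(β − φ)]
    = (4·13.0/19.4) · sin53.8°·cos33.9° / [1 − cos19.9°]
    = 2.680 · 0.6698 / 0.0597 = 30.07 m
FS = H_c / H = 30.07 / 18.8 = 1.599

FS = 1.60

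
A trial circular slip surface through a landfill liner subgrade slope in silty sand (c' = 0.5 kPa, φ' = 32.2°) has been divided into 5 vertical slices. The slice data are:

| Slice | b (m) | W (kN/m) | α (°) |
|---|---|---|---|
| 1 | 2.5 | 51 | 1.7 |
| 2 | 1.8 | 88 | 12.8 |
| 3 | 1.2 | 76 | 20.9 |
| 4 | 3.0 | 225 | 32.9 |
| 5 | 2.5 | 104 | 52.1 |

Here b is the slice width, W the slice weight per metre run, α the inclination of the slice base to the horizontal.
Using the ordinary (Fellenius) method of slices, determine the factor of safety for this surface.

FS = 1.18

Ordinary method of slices: FS = Σ[c'·Δl_i + (W_i cosα_i)·tanφ'] / Σ W_i sinα_i, with Δl_i = b_i / cosα_i.
Slice 1: Δl = 2.5/cos1.7° = 2.501 m; N'_1 = 51·cos1.7° = 51.0; c'Δl = 1.25; W sinα = 1.5
Slice 2: Δl = 1.8/cos12.8° = 1.846 m; N'_2 = 88·cos12.8° = 85.8; c'Δl = 0.92; W sinα = 19.5
Slice 3: Δl = 1.2/cos20.9° = 1.285 m; N'_3 = 76·cos20.9° = 71.0; c'Δl = 0.64; W sinα = 27.1
Slice 4: Δl = 3.0/cos32.9° = 3.573 m; N'_4 = 225·cos32.9° = 188.9; c'Δl = 1.79; W sinα = 122.2
Slice 5: Δl = 2.5/cos52.1° = 4.070 m; N'_5 = 104·cos52.1° = 63.9; c'Δl = 2.03; W sinα = 82.1
Σc'Δl = 6.6 kN/m; ΣN' = 460.6 kN/m; ΣW sinα = 252.4 kN/m
Resisting = 6.6 + 460.6·tan32.2° = 6.6 + 290.0 = 296.7 kN/m
FS = 296.7 / 252.4 = 1.175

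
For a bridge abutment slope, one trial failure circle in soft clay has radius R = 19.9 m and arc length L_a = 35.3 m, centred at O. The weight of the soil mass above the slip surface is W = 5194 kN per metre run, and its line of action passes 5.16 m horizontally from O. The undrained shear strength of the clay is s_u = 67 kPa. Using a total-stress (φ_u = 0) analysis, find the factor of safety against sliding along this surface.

Taking moments about the centre O, the resisting moment is provided by the undrained shear strength acting along the arc:
M_R = s_u·L_a·R = 67·35.30·19.9 = 47065.5 kN·m/m
M_D = W·d = 5194·5.16 = 26801.0 kN·m/m
FS = M_R / M_D = 47065.5 / 26801.0 = 1.756

FS = 1.76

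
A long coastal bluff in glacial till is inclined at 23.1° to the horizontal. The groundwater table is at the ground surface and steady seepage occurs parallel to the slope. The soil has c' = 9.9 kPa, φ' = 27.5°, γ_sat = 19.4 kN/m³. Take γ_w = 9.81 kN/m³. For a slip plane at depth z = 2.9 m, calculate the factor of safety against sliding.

FS = 1.09

With seepage parallel to the slope and the water table at the surface, the effective normal stress on the slip plane uses the buoyant unit weight γ' = γ_sat − γ_w while the driving shear stress uses γ_sat:
FS = [c' + γ' z cos²β tanφ'] / [γ_sat z sinβ cosβ]
γ' = 19.4 − 9.81 = 9.59 kN/m³
Numerator = 9.9 + 9.59·2.9·cos²23.1°·tan27.5° = 9.9 + 9.59·2.9·0.8461·0.5206 = 22.149 kPa
Denominator = 19.4·2.9·sin23.1°·cos23.1° = 19.4·2.9·0.3923·0.9198 = 20.303 kPa
FS = 22.149 / 20.303 = 1.091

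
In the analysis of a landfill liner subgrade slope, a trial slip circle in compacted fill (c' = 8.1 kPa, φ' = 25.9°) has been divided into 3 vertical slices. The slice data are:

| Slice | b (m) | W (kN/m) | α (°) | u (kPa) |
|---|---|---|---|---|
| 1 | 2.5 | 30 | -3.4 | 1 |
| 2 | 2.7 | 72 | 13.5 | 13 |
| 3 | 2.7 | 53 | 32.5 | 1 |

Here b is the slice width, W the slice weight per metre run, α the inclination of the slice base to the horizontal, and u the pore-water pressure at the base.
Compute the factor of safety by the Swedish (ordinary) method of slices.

Ordinary method of slices: FS = Σ[c'·Δl_i + (W_i cosα_i − u_i·Δl_i)·tanφ'] / Σ W_i sinα_i, with Δl_i = b_i / cosα_i.
Slice 1: Δl = 2.5/cos(-3.4°) = 2.504 m; N'_1 = 30·cos(-3.4°) − 1·2.504 = 27.4; c'Δl = 20.29; W sinα = -1.8
Slice 2: Δl = 2.7/cos13.5° = 2.777 m; N'_2 = 72·cos13.5° − 13·2.777 = 33.9; c'Δl = 22.49; W sinα = 16.8
Slice 3: Δl = 2.7/cos32.5° = 3.201 m; N'_3 = 53·cos32.5° − 1·3.201 = 41.5; c'Δl = 25.93; W sinα = 28.5
Σc'Δl = 68.7 kN/m; ΣN' = 102.9 kN/m; ΣW sinα = 43.5 kN/m
Resisting = 68.7 + 102.9·tan25.9° = 68.7 + 49.9 = 118.7 kN/m
FS = 118.7 / 43.5 = 2.727

FS = 2.73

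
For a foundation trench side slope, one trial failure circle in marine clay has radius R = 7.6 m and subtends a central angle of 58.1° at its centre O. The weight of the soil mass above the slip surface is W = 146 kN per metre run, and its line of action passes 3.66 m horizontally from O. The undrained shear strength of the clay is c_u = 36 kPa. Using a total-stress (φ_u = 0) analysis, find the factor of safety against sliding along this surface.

Taking moments about the centre O, the resisting moment is provided by the undrained shear strength acting along the arc:
Arc length L_a = R·θ = 7.6·(58.1°·π/180) = 7.6·1.0140 = 7.71 m
M_R = c_u·L_a·R = 36·7.71·7.6 = 2108.5 kN·m/m
M_D = W·d = 146·3.66 = 534.4 kN·m/m
FS = M_R / M_D = 2108.5 / 534.4 = 3.946

FS = 3.95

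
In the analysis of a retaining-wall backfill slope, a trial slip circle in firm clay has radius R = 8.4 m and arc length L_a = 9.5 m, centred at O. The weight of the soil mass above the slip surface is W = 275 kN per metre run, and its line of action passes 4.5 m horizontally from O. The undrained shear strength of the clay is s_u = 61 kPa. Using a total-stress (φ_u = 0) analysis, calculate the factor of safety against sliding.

FS = 3.93

Taking moments about the centre O, the resisting moment is provided by the undrained shear strength acting along the arc:
M_R = s_u·L_a·R = 61·9.50·8.4 = 4867.8 kN·m/m
M_D = W·d = 275·4.5 = 1237.5 kN·m/m
FS = M_R / M_D = 4867.8 / 1237.5 = 3.934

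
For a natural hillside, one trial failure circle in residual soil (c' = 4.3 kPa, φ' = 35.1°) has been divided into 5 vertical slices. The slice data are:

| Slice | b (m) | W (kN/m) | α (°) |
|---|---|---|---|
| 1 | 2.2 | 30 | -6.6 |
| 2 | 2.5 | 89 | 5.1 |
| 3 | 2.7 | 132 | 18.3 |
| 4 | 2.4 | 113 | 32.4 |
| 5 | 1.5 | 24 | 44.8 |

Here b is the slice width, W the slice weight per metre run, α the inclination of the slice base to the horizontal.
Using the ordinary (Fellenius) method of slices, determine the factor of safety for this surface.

FS = 2.47

Ordinary method of slices: FS = Σ[c'·Δl_i + (W_i cosα_i)·tanφ'] / Σ W_i sinα_i, with Δl_i = b_i / cosα_i.
Slice 1: Δl = 2.2/cos(-6.6°) = 2.215 m; N'_1 = 30·cos(-6.6°) = 29.8; c'Δl = 9.52; W sinα = -3.4
Slice 2: Δl = 2.5/cos5.1° = 2.510 m; N'_2 = 89·cos5.1° = 88.6; c'Δl = 10.79; W sinα = 7.9
Slice 3: Δl = 2.7/cos18.3° = 2.844 m; N'_3 = 132·cos18.3° = 125.3; c'Δl = 12.23; W sinα = 41.4
Slice 4: Δl = 2.4/cos32.4° = 2.842 m; N'_4 = 113·cos32.4° = 95.4; c'Δl = 12.22; W sinα = 60.5
Slice 5: Δl = 1.5/cos44.8° = 2.114 m; N'_5 = 24·cos44.8° = 17.0; c'Δl = 9.09; W sinα = 16.9
Σc'Δl = 53.9 kN/m; ΣN' = 356.2 kN/m; ΣW sinα = 123.4 kN/m
Resisting = 53.9 + 356.2·tan35.1° = 53.9 + 250.3 = 304.2 kN/m
FS = 304.2 / 123.4 = 2.466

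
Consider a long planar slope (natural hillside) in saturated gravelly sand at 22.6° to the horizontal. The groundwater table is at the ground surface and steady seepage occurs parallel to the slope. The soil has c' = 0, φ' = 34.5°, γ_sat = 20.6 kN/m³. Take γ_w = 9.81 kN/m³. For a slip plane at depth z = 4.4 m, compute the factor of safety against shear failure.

FS = 0.86

With seepage parallel to the slope and the water table at the surface, the effective normal stress on the slip plane uses the buoyant unit weight γ' = γ_sat − γ_w while the driving shear stress uses γ_sat:
FS = [c' + γ' z cos²β tanφ'] / [γ_sat z sinβ cosβ]
(For c' = 0 this reduces to FS = (γ'/γ_sat)·tanφ'/tanβ.)
γ' = 20.6 − 9.81 = 10.79 kN/m³
Numerator = 0.0 + 10.79·4.4·cos²22.6°·tan34.5° = 0.0 + 10.79·4.4·0.8523·0.6873 = 27.811 kPa
Denominator = 20.6·4.4·sin22.6°·cos22.6° = 20.6·4.4·0.3843·0.9232 = 32.158 kPa
FS = 27.811 / 32.158 = 0.865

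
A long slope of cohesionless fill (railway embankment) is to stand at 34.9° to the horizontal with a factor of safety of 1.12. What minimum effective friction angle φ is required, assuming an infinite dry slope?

FS = tanφ/tanβ ⇒ tanφ = FS · tanβ = 1.12 · tan34.9° = 0.7813
φ = arctan(0.7813) = 38.00°

φ = 38.0°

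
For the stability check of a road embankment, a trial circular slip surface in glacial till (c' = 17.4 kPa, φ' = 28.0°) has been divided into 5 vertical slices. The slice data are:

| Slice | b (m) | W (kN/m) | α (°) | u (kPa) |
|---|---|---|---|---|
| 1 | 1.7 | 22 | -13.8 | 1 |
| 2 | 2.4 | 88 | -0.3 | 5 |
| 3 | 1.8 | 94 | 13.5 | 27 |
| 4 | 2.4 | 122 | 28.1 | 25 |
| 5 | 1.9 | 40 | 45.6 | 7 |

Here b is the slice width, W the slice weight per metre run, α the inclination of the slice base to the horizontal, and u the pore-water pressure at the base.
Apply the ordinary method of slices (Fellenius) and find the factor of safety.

FS = 2.91

Ordinary method of slices: FS = Σ[c'·Δl_i + (W_i cosα_i − u_i·Δl_i)·tanφ'] / Σ W_i sinα_i, with Δl_i = b_i / cosα_i.
Slice 1: Δl = 1.7/cos(-13.8°) = 1.751 m; N'_1 = 22·cos(-13.8°) − 1·1.751 = 19.6; c'Δl = 30.46; W sinα = -5.2
Slice 2: Δl = 2.4/cos(-0.3°) = 2.400 m; N'_2 = 88·cos(-0.3°) − 5·2.400 = 76.0; c'Δl = 41.76; W sinα = -0.5
Slice 3: Δl = 1.8/cos13.5° = 1.851 m; N'_3 = 94·cos13.5° − 27·1.851 = 41.4; c'Δl = 32.21; W sinα = 21.9
Slice 4: Δl = 2.4/cos28.1° = 2.721 m; N'_4 = 122·cos28.1° − 25·2.721 = 39.6; c'Δl = 47.34; W sinα = 57.5
Slice 5: Δl = 1.9/cos45.6° = 2.716 m; N'_5 = 40·cos45.6° − 7·2.716 = 9.0; c'Δl = 47.25; W sinα = 28.6
Σc'Δl = 199.0 kN/m; ΣN' = 185.6 kN/m; ΣW sinα = 102.3 kN/m
Resisting = 199.0 + 185.6·tan28.0° = 199.0 + 98.7 = 297.7 kN/m
FS = 297.7 / 102.3 = 2.911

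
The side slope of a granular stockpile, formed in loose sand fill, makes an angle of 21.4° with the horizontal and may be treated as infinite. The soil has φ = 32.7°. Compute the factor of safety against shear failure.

For a dry cohesionless infinite slope the factor of safety is FS = tanφ / tanβ.
FS = tan32.7° / tan21.4° = 0.6420 / 0.3919 = 1.638

FS = 1.64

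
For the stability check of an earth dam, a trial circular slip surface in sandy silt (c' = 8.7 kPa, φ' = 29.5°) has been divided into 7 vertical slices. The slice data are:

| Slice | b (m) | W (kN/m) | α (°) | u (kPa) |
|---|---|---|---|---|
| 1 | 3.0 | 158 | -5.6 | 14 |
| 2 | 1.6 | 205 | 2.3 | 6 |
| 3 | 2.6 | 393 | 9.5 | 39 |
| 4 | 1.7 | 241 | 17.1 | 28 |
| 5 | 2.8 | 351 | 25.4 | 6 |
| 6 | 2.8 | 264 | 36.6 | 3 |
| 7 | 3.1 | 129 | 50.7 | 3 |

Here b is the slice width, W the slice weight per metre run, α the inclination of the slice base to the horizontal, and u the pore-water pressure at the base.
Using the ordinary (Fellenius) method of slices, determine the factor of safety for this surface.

Ordinary method of slices: FS = Σ[c'·Δl_i + (W_i cosα_i − u_i·Δl_i)·tanφ'] / Σ W_i sinα_i, with Δl_i = b_i / cosα_i.
Slice 1: Δl = 3.0/cos(-5.6°) = 3.014 m; N'_1 = 158·cos(-5.6°) − 14·3.014 = 115.0; c'Δl = 26.23; W sinα = -15.4
Slice 2: Δl = 1.6/cos2.3° = 1.601 m; N'_2 = 205·cos2.3° − 6·1.601 = 195.2; c'Δl = 13.93; W sinα = 8.2
Slice 3: Δl = 2.6/cos9.5° = 2.636 m; N'_3 = 393·cos9.5° − 39·2.636 = 284.8; c'Δl = 22.93; W sinα = 64.9
Slice 4: Δl = 1.7/cos17.1° = 1.779 m; N'_4 = 241·cos17.1° − 28·1.779 = 180.5; c'Δl = 15.47; W sinα = 70.9
Slice 5: Δl = 2.8/cos25.4° = 3.100 m; N'_5 = 351·cos25.4° − 6·3.100 = 298.5; c'Δl = 26.97; W sinα = 150.6
Slice 6: Δl = 2.8/cos36.6° = 3.488 m; N'_6 = 264·cos36.6° − 3·3.488 = 201.5; c'Δl = 30.34; W sinα = 157.4
Slice 7: Δl = 3.1/cos50.7° = 4.894 m; N'_7 = 129·cos50.7° − 3·4.894 = 67.0; c'Δl = 42.58; W sinα = 99.8
Σc'Δl = 178.5 kN/m; ΣN' = 1342.6 kN/m; ΣW sinα = 536.3 kN/m
Resisting = 178.5 + 1342.6·tan29.5° = 178.5 + 759.6 = 938.1 kN/m
FS = 938.1 / 536.3 = 1.749

FS = 1.75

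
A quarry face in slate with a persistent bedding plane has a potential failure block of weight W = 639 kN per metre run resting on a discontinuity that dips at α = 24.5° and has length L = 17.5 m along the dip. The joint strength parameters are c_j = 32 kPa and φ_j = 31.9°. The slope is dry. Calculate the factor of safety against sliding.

Resolving the block weight along and normal to the plane and applying the Mohr–Coulomb strength on the joint:
N' = W cosα = 639·cos24.5° = 581.5 kN/m
Driving force T = W sinα = 639·sin24.5° = 265.0 kN/m
Resisting force R = c_j·L + N'·tanφ_j = 32·17.5 + 581.5·tan31.9° = 560.0 + 361.9 = 921.9 kN/m
FS = R / T = 921.9 / 265.0 = 3.479

FS = 3.48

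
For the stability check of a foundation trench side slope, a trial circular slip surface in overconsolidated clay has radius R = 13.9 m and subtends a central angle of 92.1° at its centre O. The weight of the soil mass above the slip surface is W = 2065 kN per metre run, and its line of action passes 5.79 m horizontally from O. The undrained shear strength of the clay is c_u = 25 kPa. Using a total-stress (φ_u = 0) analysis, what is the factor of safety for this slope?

Taking moments about the centre O, the resisting moment is provided by the undrained shear strength acting along the arc:
Arc length L_a = R·θ = 13.9·(92.1°·π/180) = 13.9·1.6074 = 22.34 m
M_R = c_u·L_a·R = 25·22.34·13.9 = 7764.4 kN·m/m
M_D = W·d = 2065·5.79 = 11956.4 kN·m/m
FS = M_R / M_D = 7764.4 / 11956.4 = 0.649

FS = 0.65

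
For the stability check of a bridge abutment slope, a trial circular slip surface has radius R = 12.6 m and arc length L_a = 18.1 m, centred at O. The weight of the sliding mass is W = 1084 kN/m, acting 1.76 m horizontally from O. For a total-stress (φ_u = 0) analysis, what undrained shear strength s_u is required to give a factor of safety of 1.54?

FS = s_u·L_a·R / (W·d), so s_u = FS·W·d / (L_a·R).
s_u = 1.54·1084·1.76 / (18.10·12.6) = 2938.1 / 228.06 = 12.88 kPa

s_u = 12.9 kPa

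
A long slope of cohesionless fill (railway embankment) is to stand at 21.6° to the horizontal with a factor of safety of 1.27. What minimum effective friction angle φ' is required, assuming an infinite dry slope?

φ' = 26.7°

FS = tanφ'/tanβ ⇒ tanφ' = FS · tanβ = 1.27 · tan21.6° = 0.5028
φ' = arctan(0.5028) = 26.69°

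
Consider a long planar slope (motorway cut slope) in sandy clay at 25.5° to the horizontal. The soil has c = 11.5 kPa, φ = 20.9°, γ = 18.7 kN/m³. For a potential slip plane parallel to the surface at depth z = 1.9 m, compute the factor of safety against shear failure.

FS = 1.63

For an infinite slope with a slip plane parallel to the surface (no pore pressure): FS = [c + γz cos²β tanφ] / [γz sinβ cosβ].
γz = 18.7·1.9 = 35.53 kN/m²
Numerator = 11.5 + 35.53·cos²25.5°·tan20.9° = 11.5 + 35.53·0.8147·0.3819 = 22.553 kPa
Denominator = 35.53·sin25.5°·cos25.5° = 35.53·0.4305·0.9026 = 13.806 kPa
FS = 22.553 / 13.806 = 1.634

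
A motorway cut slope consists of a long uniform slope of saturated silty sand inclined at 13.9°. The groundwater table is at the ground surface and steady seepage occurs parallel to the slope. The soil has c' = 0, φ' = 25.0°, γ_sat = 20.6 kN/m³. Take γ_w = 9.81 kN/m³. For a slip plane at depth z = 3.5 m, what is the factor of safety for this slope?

FS = 0.99

With seepage parallel to the slope and the water table at the surface, the effective normal stress on the slip plane uses the buoyant unit weight γ' = γ_sat − γ_w while the driving shear stress uses γ_sat:
FS = [c' + γ' z cos²β tanφ'] / [γ_sat z sinβ cosβ]
(For c' = 0 this reduces to FS = (γ'/γ_sat)·tanφ'/tanβ.)
γ' = 20.6 − 9.81 = 10.79 kN/m³
Numerator = 0.0 + 10.79·3.5·cos²13.9°·tan25.0° = 0.0 + 10.79·3.5·0.9423·0.4663 = 16.594 kPa
Denominator = 20.6·3.5·sin13.9°·cos13.9° = 20.6·3.5·0.2402·0.9707 = 16.813 kPa
FS = 16.594 / 16.813 = 0.987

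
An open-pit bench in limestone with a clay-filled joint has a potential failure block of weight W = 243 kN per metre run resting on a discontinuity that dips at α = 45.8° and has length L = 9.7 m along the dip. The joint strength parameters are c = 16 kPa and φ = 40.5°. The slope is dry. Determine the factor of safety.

Resolving the block weight along and normal to the plane and applying the Mohr–Coulomb strength on the joint:
N' = W cosα = 243·cos45.8° = 169.4 kN/m
Driving force T = W sinα = 243·sin45.8° = 174.2 kN/m
Resisting force R = c·L + N'·tanφ = 16·9.7 + 169.4·tan40.5° = 155.2 + 144.7 = 299.9 kN/m
FS = R / T = 299.9 / 174.2 = 1.721

FS = 1.72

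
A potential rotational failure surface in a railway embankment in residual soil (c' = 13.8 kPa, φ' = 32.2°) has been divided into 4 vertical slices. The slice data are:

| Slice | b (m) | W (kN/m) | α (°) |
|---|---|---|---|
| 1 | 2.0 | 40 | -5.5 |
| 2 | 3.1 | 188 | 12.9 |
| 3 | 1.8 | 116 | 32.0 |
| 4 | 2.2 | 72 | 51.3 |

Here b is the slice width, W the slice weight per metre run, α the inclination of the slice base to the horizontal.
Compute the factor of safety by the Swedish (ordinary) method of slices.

FS = 2.44

Ordinary method of slices: FS = Σ[c'·Δl_i + (W_i cosα_i)·tanφ'] / Σ W_i sinα_i, with Δl_i = b_i / cosα_i.
Slice 1: Δl = 2.0/cos(-5.5°) = 2.009 m; N'_1 = 40·cos(-5.5°) = 39.8; c'Δl = 27.73; W sinα = -3.8
Slice 2: Δl = 3.1/cos12.9° = 3.180 m; N'_2 = 188·cos12.9° = 183.3; c'Δl = 43.89; W sinα = 42.0
Slice 3: Δl = 1.8/cos32.0° = 2.123 m; N'_3 = 116·cos32.0° = 98.4; c'Δl = 29.29; W sinα = 61.5
Slice 4: Δl = 2.2/cos51.3° = 3.519 m; N'_4 = 72·cos51.3° = 45.0; c'Δl = 48.56; W sinα = 56.2
Σc'Δl = 149.5 kN/m; ΣN' = 366.5 kN/m; ΣW sinα = 155.8 kN/m
Resisting = 149.5 + 366.5·tan32.2° = 149.5 + 230.8 = 380.2 kN/m
FS = 380.2 / 155.8 = 2.441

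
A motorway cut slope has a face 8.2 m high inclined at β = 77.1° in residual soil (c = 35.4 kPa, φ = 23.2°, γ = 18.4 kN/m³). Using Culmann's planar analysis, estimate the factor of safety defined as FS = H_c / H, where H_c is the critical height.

FS = 2.05

H_c = (4c/γ) · sinβ cosφ / [1 − cos(β − φ)]
    = (4·35.4/18.4) · sin77.1°·cos23.2° / [1 − cos53.9°]
    = 7.696 · 0.8959 / 0.4108 = 16.78 m
FS = H_c / H = 16.78 / 8.2 = 2.047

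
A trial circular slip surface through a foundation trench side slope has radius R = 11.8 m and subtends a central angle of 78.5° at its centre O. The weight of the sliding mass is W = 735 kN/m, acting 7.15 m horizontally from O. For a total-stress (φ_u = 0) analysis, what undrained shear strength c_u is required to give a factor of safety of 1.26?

c_u = 34.7 kPa

FS = c_u·L_a·R / (W·d), so c_u = FS·W·d / (L_a·R).
Arc length L_a = R·θ = 11.8·(78.5°·π/180) = 11.8·1.3701 = 16.17 m
c_u = 1.26·735·7.15 / (16.17·11.8) = 6621.6 / 190.77 = 34.71 kPa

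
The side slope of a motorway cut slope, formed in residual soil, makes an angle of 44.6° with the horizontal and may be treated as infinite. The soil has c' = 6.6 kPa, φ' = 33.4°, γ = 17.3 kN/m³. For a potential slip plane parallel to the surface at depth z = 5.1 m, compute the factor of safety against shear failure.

For an infinite slope with a slip plane parallel to the surface (no pore pressure): FS = [c' + γz cos²β tanφ'] / [γz sinβ cosβ].
γz = 17.3·5.1 = 88.23 kN/m²
Numerator = 6.6 + 88.23·cos²44.6°·tan33.4° = 6.6 + 88.23·0.5070·0.6594 = 36.095 kPa
Denominator = 88.23·sin44.6°·cos44.6° = 88.23·0.7022·0.7120 = 44.111 kPa
FS = 36.095 / 44.111 = 0.818

FS = 0.82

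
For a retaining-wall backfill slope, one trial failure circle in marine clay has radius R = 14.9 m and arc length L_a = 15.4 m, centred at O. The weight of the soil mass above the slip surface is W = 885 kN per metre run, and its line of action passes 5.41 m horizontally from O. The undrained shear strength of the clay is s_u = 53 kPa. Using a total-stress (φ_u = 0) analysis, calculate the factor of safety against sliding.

FS = 2.54

Taking moments about the centre O, the resisting moment is provided by the undrained shear strength acting along the arc:
M_R = s_u·L_a·R = 53·15.40·14.9 = 12161.4 kN·m/m
M_D = W·d = 885·5.41 = 4787.9 kN·m/m
FS = M_R / M_D = 12161.4 / 4787.9 = 2.540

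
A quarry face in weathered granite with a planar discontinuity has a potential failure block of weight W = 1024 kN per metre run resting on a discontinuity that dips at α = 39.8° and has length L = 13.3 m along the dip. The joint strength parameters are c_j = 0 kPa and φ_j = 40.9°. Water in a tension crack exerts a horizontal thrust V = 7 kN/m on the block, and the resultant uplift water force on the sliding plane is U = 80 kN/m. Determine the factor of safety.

Resolving the block weight along and normal to the plane and applying the Mohr–Coulomb strength on the joint:
N' = W cosα − U − V sinα = 1024·cos39.8° − 80 − 7·sin39.8° = 702.2 kN/m
Driving force T = W sinα + V cosα = 1024·sin39.8° + 7·cos39.8° = 660.9 kN/m
Resisting force R = c_j·L + N'·tanφ_j = 0·13.3 + 702.2·tan40.9° = 0.0 + 608.3 = 608.3 kN/m
FS = R / T = 608.3 / 660.9 = 0.920

FS = 0.92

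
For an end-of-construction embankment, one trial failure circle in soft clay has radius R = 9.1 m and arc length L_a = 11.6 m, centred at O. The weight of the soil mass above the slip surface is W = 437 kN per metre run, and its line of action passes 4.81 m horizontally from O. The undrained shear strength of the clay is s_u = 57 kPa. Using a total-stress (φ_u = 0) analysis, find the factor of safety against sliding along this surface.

FS = 2.86

Taking moments about the centre O, the resisting moment is provided by the undrained shear strength acting along the arc:
M_R = s_u·L_a·R = 57·11.60·9.1 = 6016.9 kN·m/m
M_D = W·d = 437·4.81 = 2102.0 kN·m/m
FS = M_R / M_D = 6016.9 / 2102.0 = 2.863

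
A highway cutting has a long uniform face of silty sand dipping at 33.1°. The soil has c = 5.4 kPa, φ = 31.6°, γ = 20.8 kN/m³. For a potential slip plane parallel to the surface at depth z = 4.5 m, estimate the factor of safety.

For an infinite slope with a slip plane parallel to the surface (no pore pressure): FS = [c + γz cos²β tanφ] / [γz sinβ cosβ].
γz = 20.8·4.5 = 93.60 kN/m²
Numerator = 5.4 + 93.60·cos²33.1°·tan31.6° = 5.4 + 93.60·0.7018·0.6152 = 45.810 kPa
Denominator = 93.60·sin33.1°·cos33.1° = 93.60·0.5461·0.8377 = 42.820 kPa
FS = 45.810 / 42.820 = 1.070

FS = 1.07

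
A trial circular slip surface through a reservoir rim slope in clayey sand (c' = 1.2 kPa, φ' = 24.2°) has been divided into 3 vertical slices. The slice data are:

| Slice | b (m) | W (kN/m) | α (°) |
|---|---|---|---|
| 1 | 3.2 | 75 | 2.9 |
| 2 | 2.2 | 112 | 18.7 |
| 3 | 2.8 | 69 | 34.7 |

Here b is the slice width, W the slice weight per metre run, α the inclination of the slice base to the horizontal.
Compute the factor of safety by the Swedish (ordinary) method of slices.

Ordinary method of slices: FS = Σ[c'·Δl_i + (W_i cosα_i)·tanφ'] / Σ W_i sinα_i, with Δl_i = b_i / cosα_i.
Slice 1: Δl = 3.2/cos2.9° = 3.204 m; N'_1 = 75·cos2.9° = 74.9; c'Δl = 3.84; W sinα = 3.8
Slice 2: Δl = 2.2/cos18.7° = 2.323 m; N'_2 = 112·cos18.7° = 106.1; c'Δl = 2.79; W sinα = 35.9
Slice 3: Δl = 2.8/cos34.7° = 3.406 m; N'_3 = 69·cos34.7° = 56.7; c'Δl = 4.09; W sinα = 39.3
Σc'Δl = 10.7 kN/m; ΣN' = 237.7 kN/m; ΣW sinα = 79.0 kN/m
Resisting = 10.7 + 237.7·tan24.2° = 10.7 + 106.8 = 117.6 kN/m
FS = 117.6 / 79.0 = 1.488

FS = 1.49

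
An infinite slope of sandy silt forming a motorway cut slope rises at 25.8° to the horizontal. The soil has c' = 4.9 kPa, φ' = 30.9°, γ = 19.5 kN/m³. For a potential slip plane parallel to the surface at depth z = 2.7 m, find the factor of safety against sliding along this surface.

FS = 1.48

For an infinite slope with a slip plane parallel to the surface (no pore pressure): FS = [c' + γz cos²β tanφ'] / [γz sinβ cosβ].
γz = 19.5·2.7 = 52.65 kN/m²
Numerator = 4.9 + 52.65·cos²25.8°·tan30.9° = 4.9 + 52.65·0.8106·0.5985 = 30.441 kPa
Denominator = 52.65·sin25.8°·cos25.8° = 52.65·0.4352·0.9003 = 20.631 kPa
FS = 30.441 / 20.631 = 1.476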